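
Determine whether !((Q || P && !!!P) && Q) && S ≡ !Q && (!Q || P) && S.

E1: !((Q || P && !!!P) && Q) && S
    = !((Q || P && !P) && Q) && S   [double negation]
    = !(Q && Q) && S   [complement / identity]
    = !Q && S   [idempotence]
E2: !Q && (!Q || P) && S
    = !Q && S   [absorption]
Both reduce to !Q && S, so they are equivalent.

Yes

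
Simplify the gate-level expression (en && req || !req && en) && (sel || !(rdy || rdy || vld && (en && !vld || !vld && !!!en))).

(en && req || !req && en) && (sel || !(rdy || rdy || vld && (en && !vld || !vld && !!!en)))
= (en && req || !req && en) && (sel || !(rdy || vld && (en && !vld || !vld && !!!en)))   (idempotence)
= en && (sel || !(rdy || vld && (en && !vld || !vld && !!!en)))   (distribution)
= en && (sel || !(rdy || vld && (en && !vld || !vld && !en)))   (double negation)
= en && (sel || !(rdy || vld && !vld))   (distribution)
= en && (sel || !rdy)   (complement / identity)

en && (sel || !rdy)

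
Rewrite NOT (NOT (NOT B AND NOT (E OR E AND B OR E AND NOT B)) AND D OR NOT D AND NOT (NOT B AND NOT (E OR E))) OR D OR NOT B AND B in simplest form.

NOT B AND NOT E OR D

NOT (NOT (NOT B AND NOT (E OR E AND B OR E AND NOT B)) AND D OR NOT D AND NOT (NOT B AND NOT (E OR E))) OR D OR NOT B AND B
= NOT (NOT (NOT B AND NOT (E OR E)) AND D OR NOT D AND NOT (NOT B AND NOT (E OR E))) OR D OR NOT B AND B   (distribution)
= NOT NOT (NOT B AND NOT (E OR E)) OR D OR NOT B AND B   (distribution)
= NOT NOT (NOT B AND NOT (E OR E)) OR D   (complement / identity)
= NOT B AND NOT (E OR E) OR D   (double negation)
= NOT B AND NOT E OR D   (idempotence)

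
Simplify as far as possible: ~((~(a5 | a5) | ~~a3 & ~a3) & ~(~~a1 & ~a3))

~((~(a5 | a5) | ~~a3 & ~a3) & ~(~~a1 & ~a3))
= ~((~(a5 | a5) | ~~a3 & ~a3) & ~(a1 & ~a3))   — double negation
= ~((~(a5 | a5) | a3 & ~a3) & ~(a1 & ~a3))   — double negation
= ~(~(a5 | a5) & ~(a1 & ~a3))   — complement / identity
= a5 | a5 | a1 & ~a3   — De Morgan
= a5 | a1 & ~a3   — idempotence

a5 | a1 & ~a3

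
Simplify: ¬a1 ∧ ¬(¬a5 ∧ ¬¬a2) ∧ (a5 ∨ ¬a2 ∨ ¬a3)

¬a1 ∧ ¬(¬a5 ∧ ¬¬a2) ∧ (a5 ∨ ¬a2 ∨ ¬a3)
= ¬a1 ∧ (a5 ∨ ¬a2) ∧ (a5 ∨ ¬a2 ∨ ¬a3)   (De Morgan)
= ¬a1 ∧ (a5 ∨ ¬a2)   (absorption)

¬a1 ∧ (a5 ∨ ¬a2)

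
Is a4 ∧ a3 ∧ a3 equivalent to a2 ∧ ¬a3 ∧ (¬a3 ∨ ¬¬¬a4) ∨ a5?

E1: a4 ∧ a3 ∧ a3
    = a4 ∧ a3
E2: a2 ∧ ¬a3 ∧ (¬a3 ∨ ¬¬¬a4) ∨ a5
    = a2 ∧ ¬a3 ∧ (¬a3 ∨ ¬a4) ∨ a5
    = a2 ∧ ¬a3 ∨ a5
These differ: at a2=0, a3=0, a4=0, a5=1, E1 = 0 but E2 = 1.

No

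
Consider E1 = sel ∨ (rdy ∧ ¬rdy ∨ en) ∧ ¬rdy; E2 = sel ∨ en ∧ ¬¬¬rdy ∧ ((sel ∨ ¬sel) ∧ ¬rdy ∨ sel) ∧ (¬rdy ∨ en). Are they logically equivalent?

Yes

E1: sel ∨ (rdy ∧ ¬rdy ∨ en) ∧ ¬rdy
    = sel ∨ en ∧ ¬rdy   — complement / identity
E2: sel ∨ en ∧ ¬¬¬rdy ∧ ((sel ∨ ¬sel) ∧ ¬rdy ∨ sel) ∧ (¬rdy ∨ en)
    = sel ∨ en ∧ ¬rdy ∧ ((sel ∨ ¬sel) ∧ ¬rdy ∨ sel) ∧ (¬rdy ∨ en)   — double negation
    = sel ∨ en ∧ ¬rdy ∧ (¬rdy ∨ sel) ∧ (¬rdy ∨ en)   — complement / identity
    = sel ∨ en ∧ ¬rdy ∧ (¬rdy ∨ en)   — absorption
    = sel ∨ en ∧ ¬rdy   — absorption
Both reduce to sel ∨ en ∧ ¬rdy, so they are equivalent.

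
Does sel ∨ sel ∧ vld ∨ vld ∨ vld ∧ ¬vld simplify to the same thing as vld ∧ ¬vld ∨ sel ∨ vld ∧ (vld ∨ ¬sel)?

Yes

E1: sel ∨ sel ∧ vld ∨ vld ∨ vld ∧ ¬vld
    = sel ∨ sel ∧ vld ∨ vld   [complement / identity]
    = sel ∨ vld   [absorption]
E2: vld ∧ ¬vld ∨ sel ∨ vld ∧ (vld ∨ ¬sel)
    = vld ∧ ¬vld ∨ sel ∨ vld   [absorption]
    = sel ∨ vld   [complement / identity]
Both reduce to sel ∨ vld, so they are equivalent.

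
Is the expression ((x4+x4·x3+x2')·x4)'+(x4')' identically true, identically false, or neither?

((x4+x4·x3+x2')·x4)'+(x4')'
= ((x4+x4·x3+x2')·x4)'+x4   [double negation]
= ((x4+x2')·x4)'+x4   [absorption]
= x4'+x4   [absorption]
= 1   [complement]

identically true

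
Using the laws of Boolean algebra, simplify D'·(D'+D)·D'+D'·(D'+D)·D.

D'

D'·(D'+D)·D'+D'·(D'+D)·D
= (D'+D)·D'·(D'+D)   (distribution)
= D'·(D'+D)   (complement / identity)
= D'   (complement / identity)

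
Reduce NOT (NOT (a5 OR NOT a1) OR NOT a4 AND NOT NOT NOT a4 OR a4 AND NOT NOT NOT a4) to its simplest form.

NOT (NOT (a5 OR NOT a1) OR NOT a4 AND NOT NOT NOT a4 OR a4 AND NOT NOT NOT a4)
= NOT (NOT (a5 OR NOT a1) OR NOT NOT NOT a4 AND (NOT a4 OR a4))   — distribution
= NOT (NOT (a5 OR NOT a1) OR NOT NOT NOT a4)   — complement / identity
= (a5 OR NOT a1) AND NOT NOT a4   — De Morgan
= (a5 OR NOT a1) AND a4   — double negation

(a5 OR NOT a1) AND a4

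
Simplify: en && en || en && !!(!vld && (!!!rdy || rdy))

en

en && en || en && !!(!vld && (!!!rdy || rdy))
= en && (en || !!(!vld && (!!!rdy || rdy)))   — distribution
= en && (en || !vld && (!!!rdy || rdy))   — double negation
= en && (en || !vld && (!rdy || rdy))   — double negation
= en && (en || !vld)   — complement / identity
= en   — absorption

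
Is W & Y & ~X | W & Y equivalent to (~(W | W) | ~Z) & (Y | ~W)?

No

E1: W & Y & ~X | W & Y
    = W & Y
E2: (~(W | W) | ~Z) & (Y | ~W)
    = (~W | ~Z) & (Y | ~W)
    = ~W | ~Z & Y
These differ: at W=0, X=0, Y=1, Z=0, E1 = 0 but E2 = 1.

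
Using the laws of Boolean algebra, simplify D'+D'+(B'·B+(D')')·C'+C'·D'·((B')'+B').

D'+D'+(B'·B+(D')')·C'+C'·D'·((B')'+B')
= D'+(B'·B+(D')')·C'+C'·D'·((B')'+B')   — idempotence
= D'+(B'·B+(D')')·C'+C'·D'·(B+B')   — double negation
= D'+(B'·B+D)·C'+C'·D'·(B+B')   — double negation
= D'+(B'·B+D)·C'+C'·D'   — complement / identity
= D'+D·C'+C'·D'   — complement / identity
= D'+C'   — distribution

D'+C'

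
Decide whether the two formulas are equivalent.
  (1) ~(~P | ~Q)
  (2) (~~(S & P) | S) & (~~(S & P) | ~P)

No

E1: ~(~P | ~Q)
    = P & Q   [De Morgan]
E2: (~~(S & P) | S) & (~~(S & P) | ~P)
    = ~~(S & P) | S & ~P   [distribution]
    = S & P | S & ~P   [double negation]
    = S   [distribution]
These differ: at P=0, Q=1, S=1, E1 = 0 but E2 = 1.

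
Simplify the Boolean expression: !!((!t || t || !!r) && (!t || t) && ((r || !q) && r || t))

!!((!t || t || !!r) && (!t || t) && ((r || !q) && r || t))
= !!((!t || t || !!r) && (!t || t) && (r || t))
= !!((!t || t || r) && (!t || t) && (r || t))
= (!t || t || r) && (!t || t) && (r || t)
= (!t || t) && (r || t)
= r || t

r || t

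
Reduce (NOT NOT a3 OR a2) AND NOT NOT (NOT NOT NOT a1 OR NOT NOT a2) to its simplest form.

(NOT NOT a3 OR a2) AND NOT NOT (NOT NOT NOT a1 OR NOT NOT a2)
= (NOT NOT a3 OR a2) AND NOT (NOT NOT a1 AND NOT a2)   — De Morgan
= (NOT NOT a3 OR a2) AND (NOT a1 OR a2)   — De Morgan
= NOT NOT a3 AND NOT a1 OR a2   — distribution
= a3 AND NOT a1 OR a2   — double negation

a3 AND NOT a1 OR a2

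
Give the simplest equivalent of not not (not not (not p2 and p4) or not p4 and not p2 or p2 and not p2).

not not (not not (not p2 and p4) or not p4 and not p2 or p2 and not p2)
= not not (not not (not p2 and p4) or not p4 and not p2)   [complement / identity]
= not not (not p2 and p4 or not p4 and not p2)   [double negation]
= not not not p2   [distribution]
= not p2   [double negation]

not p2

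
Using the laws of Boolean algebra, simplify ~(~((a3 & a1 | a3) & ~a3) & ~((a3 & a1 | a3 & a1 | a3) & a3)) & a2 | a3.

a3

~(~((a3 & a1 | a3) & ~a3) & ~((a3 & a1 | a3 & a1 | a3) & a3)) & a2 | a3
= ~(~((a3 & a1 | a3) & ~a3) & ~((a3 & a1 | a3) & a3)) & a2 | a3   (absorption)
= ((a3 & a1 | a3) & ~a3 | (a3 & a1 | a3) & a3) & a2 | a3   (De Morgan)
= (a3 & a1 | a3) & a2 | a3   (distribution)
= a3 & a2 | a3   (absorption)
= a3   (absorption)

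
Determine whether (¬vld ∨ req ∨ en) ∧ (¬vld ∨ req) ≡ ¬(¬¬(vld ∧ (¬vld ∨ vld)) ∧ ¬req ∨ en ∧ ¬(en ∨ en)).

E1: (¬vld ∨ req ∨ en) ∧ (¬vld ∨ req)
    = ¬vld ∨ req   [absorption]
E2: ¬(¬¬(vld ∧ (¬vld ∨ vld)) ∧ ¬req ∨ en ∧ ¬(en ∨ en))
    = ¬(¬¬vld ∧ ¬req ∨ en ∧ ¬(en ∨ en))   [complement / identity]
    = ¬(¬¬vld ∧ ¬req ∨ en ∧ ¬en)   [idempotence]
    = ¬(¬¬vld ∧ ¬req)   [complement / identity]
    = ¬vld ∨ req   [De Morgan]
Both reduce to ¬vld ∨ req, so they are equivalent.

Yes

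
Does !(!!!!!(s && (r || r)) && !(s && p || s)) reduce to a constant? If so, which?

no

!(!!!!!(s && (r || r)) && !(s && p || s))
= !(!!!!!(s && r) && !(s && p || s))
= !(!!!(s && r) && !(s && p || s))
= !(!!!(s && r) && !s)
= !(!(s && r) && !s)
= s && r || s
= s
This depends on s, so it is not a constant.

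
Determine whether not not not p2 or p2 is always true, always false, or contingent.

not not not p2 or p2
= not p2 or p2
= True

always true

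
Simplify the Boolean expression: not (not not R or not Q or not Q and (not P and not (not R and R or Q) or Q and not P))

not R and Q

not (not not R or not Q or not Q and (not P and not (not R and R or Q) or Q and not P))
= not (not not R or not Q or not Q and (not P and not Q or Q and not P))
= not (not not R or not Q or not Q and not P)
= not (not not R or not Q)
= not R and Q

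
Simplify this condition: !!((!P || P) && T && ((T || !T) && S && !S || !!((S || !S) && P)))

T && P

!!((!P || P) && T && ((T || !T) && S && !S || !!((S || !S) && P)))
= !!((!P || P) && T && ((T || !T) && S && !S || (S || !S) && P))   (double negation)
= !!((!P || P) && T && (S && !S || (S || !S) && P))   (complement / identity)
= !!(T && (S && !S || (S || !S) && P))   (complement / identity)
= !!(T && (S && !S || P))   (complement / identity)
= !!(T && P)   (complement / identity)
= T && P   (double negation)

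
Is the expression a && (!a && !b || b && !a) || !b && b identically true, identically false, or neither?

identically false

a && (!a && !b || b && !a) || !b && b
= a && (!a && !b || b && !a)
= a && !a
= false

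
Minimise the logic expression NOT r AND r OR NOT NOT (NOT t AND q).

NOT t AND q

NOT r AND r OR NOT NOT (NOT t AND q)
= NOT r AND r OR NOT t AND q   — double negation
= NOT t AND q   — complement / identity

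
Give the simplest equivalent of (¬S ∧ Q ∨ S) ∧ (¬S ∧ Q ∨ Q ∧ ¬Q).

(¬S ∧ Q ∨ S) ∧ (¬S ∧ Q ∨ Q ∧ ¬Q)
= (¬S ∧ Q ∨ S) ∧ ¬S ∧ Q   (complement / identity)
= ¬S ∧ Q   (absorption)

¬S ∧ Q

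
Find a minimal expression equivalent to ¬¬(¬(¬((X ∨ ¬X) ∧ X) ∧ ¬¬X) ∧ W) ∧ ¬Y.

W ∧ ¬Y

¬¬(¬(¬((X ∨ ¬X) ∧ X) ∧ ¬¬X) ∧ W) ∧ ¬Y
= ¬¬(((X ∨ ¬X) ∧ X ∨ ¬X) ∧ W) ∧ ¬Y   — De Morgan
= ¬¬((X ∨ ¬X) ∧ W) ∧ ¬Y   — complement / identity
= (X ∨ ¬X) ∧ W ∧ ¬Y   — double negation
= W ∧ ¬Y   — complement / identity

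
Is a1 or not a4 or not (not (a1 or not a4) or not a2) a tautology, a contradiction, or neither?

neither

a1 or not a4 or not (not (a1 or not a4) or not a2)
= a1 or not a4 or (a1 or not a4) and a2   — De Morgan
= a1 or not a4   — absorption
This depends on a1, a4, so it is not a constant.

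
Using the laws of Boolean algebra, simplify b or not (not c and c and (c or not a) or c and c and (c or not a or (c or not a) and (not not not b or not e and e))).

b or not (not c and c and (c or not a) or c and c and (c or not a or (c or not a) and (not not not b or not e and e)))
= b or not (not c and c and (c or not a) or c and c and (c or not a or (c or not a) and not not not b))   — complement / identity
= b or not (not c and c and (c or not a) or c and c and (c or not a or (c or not a) and not b))   — double negation
= b or not (not c and c and (c or not a) or c and c and (c or not a))   — absorption
= b or not (c and (c or not a))   — distribution
= b or not c   — absorption

b or not c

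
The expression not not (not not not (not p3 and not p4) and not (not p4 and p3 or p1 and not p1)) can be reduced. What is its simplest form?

not not (not not not (not p3 and not p4) and not (not p4 and p3 or p1 and not p1))
= not not (not (not p3 and not p4) and not (not p4 and p3 or p1 and not p1))   [double negation]
= not (not p3 and not p4 or not p4 and p3 or p1 and not p1)   [De Morgan]
= not (not p3 and not p4 or not p4 and p3)   [complement / identity]
= not not p4   [distribution]
= p4   [double negation]

p4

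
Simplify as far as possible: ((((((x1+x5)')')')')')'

x1+x5

((((((x1+x5)')')')')')'
= ((((x1+x5)')')')'
= ((x1+x5)')'
= x1+x5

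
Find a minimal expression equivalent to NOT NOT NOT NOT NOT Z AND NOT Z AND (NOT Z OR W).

NOT Z

NOT NOT NOT NOT NOT Z AND NOT Z AND (NOT Z OR W)
= NOT NOT NOT Z AND NOT Z AND (NOT Z OR W)
= NOT NOT NOT Z AND NOT Z
= NOT Z AND NOT Z
= NOT Z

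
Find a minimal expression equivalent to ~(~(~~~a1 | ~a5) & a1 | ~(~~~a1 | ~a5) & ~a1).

~(~(~~~a1 | ~a5) & a1 | ~(~~~a1 | ~a5) & ~a1)
= ~~(~~~a1 | ~a5)   (distribution)
= ~~(~a1 | ~a5)   (double negation)
= ~a1 | ~a5   (double negation)

~a1 | ~a5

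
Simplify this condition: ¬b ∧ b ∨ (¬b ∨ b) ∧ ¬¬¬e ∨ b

¬b ∧ b ∨ (¬b ∨ b) ∧ ¬¬¬e ∨ b
= ¬b ∧ b ∨ ¬¬¬e ∨ b   (complement / identity)
= ¬¬¬e ∨ b   (complement / identity)
= ¬e ∨ b   (double negation)

¬e ∨ b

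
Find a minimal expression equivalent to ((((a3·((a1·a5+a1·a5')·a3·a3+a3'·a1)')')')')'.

a3·a1'

((((a3·((a1·a5+a1·a5')·a3·a3+a3'·a1)')')')')'
= ((((a3·(a1·a3·a3+a3'·a1)')')')')'   — distribution
= ((((a3·(a1·a3+a3'·a1)')')')')'   — idempotence
= ((((a3·a1')')')')'   — distribution
= ((a3·a1')')'   — double negation
= a3·a1'   — double negation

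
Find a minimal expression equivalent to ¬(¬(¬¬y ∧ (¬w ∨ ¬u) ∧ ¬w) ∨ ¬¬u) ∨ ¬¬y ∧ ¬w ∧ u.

¬(¬(¬¬y ∧ (¬w ∨ ¬u) ∧ ¬w) ∨ ¬¬u) ∨ ¬¬y ∧ ¬w ∧ u
= ¬(¬(¬¬y ∧ ¬w) ∨ ¬¬u) ∨ ¬¬y ∧ ¬w ∧ u   (absorption)
= ¬¬y ∧ ¬w ∧ ¬u ∨ ¬¬y ∧ ¬w ∧ u   (De Morgan)
= ¬¬y ∧ ¬w   (distribution)
= y ∧ ¬w   (double negation)

y ∧ ¬w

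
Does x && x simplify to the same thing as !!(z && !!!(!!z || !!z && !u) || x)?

Yes

E1: x && x
    = x
E2: !!(z && !!!(!!z || !!z && !u) || x)
    = !!(z && !(!!z || !!z && !u) || x)
    = !!(z && !!!z || x)
    = !!(z && !z || x)
    = !!x
    = x
Both reduce to x, so they are equivalent.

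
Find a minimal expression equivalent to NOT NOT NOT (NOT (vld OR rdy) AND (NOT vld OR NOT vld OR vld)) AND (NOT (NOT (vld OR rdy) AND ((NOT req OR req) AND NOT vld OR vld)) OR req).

vld OR rdy

NOT NOT NOT (NOT (vld OR rdy) AND (NOT vld OR NOT vld OR vld)) AND (NOT (NOT (vld OR rdy) AND ((NOT req OR req) AND NOT vld OR vld)) OR req)
= NOT (NOT (vld OR rdy) AND (NOT vld OR NOT vld OR vld)) AND (NOT (NOT (vld OR rdy) AND ((NOT req OR req) AND NOT vld OR vld)) OR req)
= NOT (NOT (vld OR rdy) AND (NOT vld OR NOT vld OR vld)) AND (NOT (NOT (vld OR rdy) AND (NOT vld OR vld)) OR req)
= NOT (NOT (vld OR rdy) AND (NOT vld OR vld)) AND (NOT (NOT (vld OR rdy) AND (NOT vld OR vld)) OR req)
= NOT (NOT (vld OR rdy) AND (NOT vld OR vld))
= NOT NOT (vld OR rdy)
= vld OR rdy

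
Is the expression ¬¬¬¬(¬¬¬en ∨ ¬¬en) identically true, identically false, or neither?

identically true

¬¬¬¬(¬¬¬en ∨ ¬¬en)
= ¬¬(¬¬¬en ∨ ¬¬en)   [double negation]
= ¬(¬¬en ∧ ¬en)   [De Morgan]
= ¬en ∨ en   [De Morgan]
= True   [complement]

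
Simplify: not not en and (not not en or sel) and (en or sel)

en

not not en and (not not en or sel) and (en or sel)
= not not en and (en or sel)   (absorption)
= en and (en or sel)   (double negation)
= en   (absorption)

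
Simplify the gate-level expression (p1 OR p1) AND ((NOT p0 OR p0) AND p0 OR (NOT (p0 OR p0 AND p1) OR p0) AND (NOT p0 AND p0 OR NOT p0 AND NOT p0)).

(p1 OR p1) AND ((NOT p0 OR p0) AND p0 OR (NOT (p0 OR p0 AND p1) OR p0) AND (NOT p0 AND p0 OR NOT p0 AND NOT p0))
= (p1 OR p1) AND ((NOT p0 OR p0) AND p0 OR (NOT p0 OR p0) AND (NOT p0 AND p0 OR NOT p0 AND NOT p0))
= (p1 OR p1) AND ((NOT p0 OR p0) AND p0 OR (NOT p0 OR p0) AND NOT p0)
= (p1 OR p1) AND (NOT p0 OR p0)
= p1 OR p1
= p1

p1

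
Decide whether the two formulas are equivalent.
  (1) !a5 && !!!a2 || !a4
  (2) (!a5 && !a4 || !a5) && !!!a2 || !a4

Yes

E1: !a5 && !!!a2 || !a4
    = !a5 && !a2 || !a4   (double negation)
E2: (!a5 && !a4 || !a5) && !!!a2 || !a4
    = (!a5 && !a4 || !a5) && !a2 || !a4   (double negation)
    = !a5 && !a2 || !a4   (absorption)
Both reduce to !a5 && !a2 || !a4, so they are equivalent.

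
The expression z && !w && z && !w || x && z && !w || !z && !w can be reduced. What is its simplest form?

z && !w && z && !w || x && z && !w || !z && !w
= (z && !w || x) && z && !w || !z && !w
= z && !w || !z && !w
= !w

!w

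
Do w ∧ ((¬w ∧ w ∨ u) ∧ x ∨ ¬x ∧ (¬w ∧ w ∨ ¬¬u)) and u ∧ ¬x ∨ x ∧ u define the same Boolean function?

No

E1: w ∧ ((¬w ∧ w ∨ u) ∧ x ∨ ¬x ∧ (¬w ∧ w ∨ ¬¬u))
    = w ∧ ((¬w ∧ w ∨ u) ∧ x ∨ ¬x ∧ (¬w ∧ w ∨ u))   [double negation]
    = w ∧ (¬w ∧ w ∨ u)   [distribution]
    = w ∧ u   [complement / identity]
E2: u ∧ ¬x ∨ x ∧ u
    = u   [distribution]
These differ: at u=1, w=0, x=0, E1 = 0 but E2 = 1.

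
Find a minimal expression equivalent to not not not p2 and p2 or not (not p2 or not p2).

p2

not not not p2 and p2 or not (not p2 or not p2)
= not p2 and p2 or not (not p2 or not p2)   [double negation]
= not p2 and p2 or p2 and p2   [De Morgan]
= p2   [distribution]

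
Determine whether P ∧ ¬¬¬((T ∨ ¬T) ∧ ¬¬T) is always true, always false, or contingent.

P ∧ ¬¬¬((T ∨ ¬T) ∧ ¬¬T)
= P ∧ ¬¬¬¬¬T   — complement / identity
= P ∧ ¬¬¬T   — double negation
= P ∧ ¬T   — double negation
This depends on P, T, so it is not a constant.

contingent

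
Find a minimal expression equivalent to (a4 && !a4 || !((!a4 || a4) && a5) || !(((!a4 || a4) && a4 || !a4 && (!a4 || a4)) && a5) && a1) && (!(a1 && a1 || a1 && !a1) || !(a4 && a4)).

!a5 && (!a1 || !a4)

(a4 && !a4 || !((!a4 || a4) && a5) || !(((!a4 || a4) && a4 || !a4 && (!a4 || a4)) && a5) && a1) && (!(a1 && a1 || a1 && !a1) || !(a4 && a4))
= (a4 && !a4 || !((!a4 || a4) && a5) || !((!a4 || a4) && a5) && a1) && (!(a1 && a1 || a1 && !a1) || !(a4 && a4))   [distribution]
= (a4 && !a4 || !((!a4 || a4) && a5)) && (!(a1 && a1 || a1 && !a1) || !(a4 && a4))   [absorption]
= (a4 && !a4 || !a5) && (!(a1 && a1 || a1 && !a1) || !(a4 && a4))   [complement / identity]
= !a5 && (!(a1 && a1 || a1 && !a1) || !(a4 && a4))   [complement / identity]
= !a5 && (!(a1 && a1 || a1 && !a1) || !a4)   [idempotence]
= !a5 && (!a1 || !a4)   [distribution]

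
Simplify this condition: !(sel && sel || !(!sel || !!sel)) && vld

!(sel && sel || !(!sel || !!sel)) && vld
= !(sel && sel || sel && !sel) && vld   (De Morgan)
= !sel && vld   (distribution)

!sel && vld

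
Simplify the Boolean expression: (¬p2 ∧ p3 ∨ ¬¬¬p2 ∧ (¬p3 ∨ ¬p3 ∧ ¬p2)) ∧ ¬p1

¬p2 ∧ ¬p1

(¬p2 ∧ p3 ∨ ¬¬¬p2 ∧ (¬p3 ∨ ¬p3 ∧ ¬p2)) ∧ ¬p1
= (¬p2 ∧ p3 ∨ ¬¬¬p2 ∧ ¬p3) ∧ ¬p1
= (¬p2 ∧ p3 ∨ ¬p2 ∧ ¬p3) ∧ ¬p1
= ¬p2 ∧ ¬p1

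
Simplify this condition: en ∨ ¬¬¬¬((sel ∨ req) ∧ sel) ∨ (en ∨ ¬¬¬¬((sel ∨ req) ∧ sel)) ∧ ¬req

en ∨ ¬¬¬¬((sel ∨ req) ∧ sel) ∨ (en ∨ ¬¬¬¬((sel ∨ req) ∧ sel)) ∧ ¬req
= en ∨ ¬¬¬¬((sel ∨ req) ∧ sel)   (absorption)
= en ∨ ¬¬((sel ∨ req) ∧ sel)   (double negation)
= en ∨ ¬¬sel   (absorption)
= en ∨ sel   (double negation)

en ∨ sel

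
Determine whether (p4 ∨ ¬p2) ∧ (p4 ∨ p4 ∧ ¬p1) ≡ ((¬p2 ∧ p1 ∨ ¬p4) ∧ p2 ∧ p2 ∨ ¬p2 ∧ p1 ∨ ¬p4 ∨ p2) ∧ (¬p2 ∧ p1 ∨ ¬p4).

No

E1: (p4 ∨ ¬p2) ∧ (p4 ∨ p4 ∧ ¬p1)
    = (p4 ∨ ¬p2) ∧ p4
    = p4
E2: ((¬p2 ∧ p1 ∨ ¬p4) ∧ p2 ∧ p2 ∨ ¬p2 ∧ p1 ∨ ¬p4 ∨ p2) ∧ (¬p2 ∧ p1 ∨ ¬p4)
    = ((¬p2 ∧ p1 ∨ ¬p4) ∧ p2 ∨ ¬p2 ∧ p1 ∨ ¬p4 ∨ p2) ∧ (¬p2 ∧ p1 ∨ ¬p4)
    = (¬p2 ∧ p1 ∨ ¬p4 ∨ p2) ∧ (¬p2 ∧ p1 ∨ ¬p4)
    = ¬p2 ∧ p1 ∨ ¬p4
These differ: at p1=0, p2=1, p4=0, E1 = 0 but E2 = 1.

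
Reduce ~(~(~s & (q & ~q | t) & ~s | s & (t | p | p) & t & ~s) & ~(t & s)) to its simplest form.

t

~(~(~s & (q & ~q | t) & ~s | s & (t | p | p) & t & ~s) & ~(t & s))
= ~(~(~s & t & ~s | s & (t | p | p) & t & ~s) & ~(t & s))   [complement / identity]
= ~(~(~s & t & ~s | s & (t | p) & t & ~s) & ~(t & s))   [idempotence]
= ~(~(~s & t & ~s | s & t & ~s) & ~(t & s))   [absorption]
= ~(~(t & ~s) & ~(t & s))   [distribution]
= t & ~s | t & s   [De Morgan]
= t   [distribution]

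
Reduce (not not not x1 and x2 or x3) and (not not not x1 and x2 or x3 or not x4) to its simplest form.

not x1 and x2 or x3

(not not not x1 and x2 or x3) and (not not not x1 and x2 or x3 or not x4)
= not not not x1 and x2 or x3   (absorption)
= not x1 and x2 or x3   (double negation)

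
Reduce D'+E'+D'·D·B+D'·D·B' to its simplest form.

D'+E'

D'+E'+D'·D·B+D'·D·B'
= D'+E'+D'·D   (distribution)
= D'+E'   (complement / identity)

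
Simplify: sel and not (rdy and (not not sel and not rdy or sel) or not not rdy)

sel and not rdy

sel and not (rdy and (not not sel and not rdy or sel) or not not rdy)
= sel and not (rdy and (sel and not rdy or sel) or not not rdy)   (double negation)
= sel and not (rdy and (sel and not rdy or sel) or rdy)   (double negation)
= sel and not (rdy and sel or rdy)   (absorption)
= sel and not rdy   (absorption)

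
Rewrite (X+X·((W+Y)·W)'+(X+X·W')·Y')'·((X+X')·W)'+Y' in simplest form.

X'·W'+Y'

(X+X·((W+Y)·W)'+(X+X·W')·Y')'·((X+X')·W)'+Y'
= (X+X·((W+Y)·W)'+(X+X·W')·Y')'·W'+Y'
= (X+X·W'+(X+X·W')·Y')'·W'+Y'
= (X+X·W')'·W'+Y'
= X'·W'+Y'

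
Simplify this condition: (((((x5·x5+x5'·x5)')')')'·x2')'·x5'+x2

x5'+x2

(((((x5·x5+x5'·x5)')')')'·x2')'·x5'+x2
= (((x5·x5+x5'·x5)')'·x2')'·x5'+x2   (double negation)
= ((x5')'·x2')'·x5'+x2   (distribution)
= (x5'+x2)·x5'+x2   (De Morgan)
= x5'+x2   (absorption)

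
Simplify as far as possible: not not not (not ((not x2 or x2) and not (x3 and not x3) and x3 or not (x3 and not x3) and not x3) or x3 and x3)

not not not (not ((not x2 or x2) and not (x3 and not x3) and x3 or not (x3 and not x3) and not x3) or x3 and x3)
= not not not (not (not (x3 and not x3) and x3 or not (x3 and not x3) and not x3) or x3 and x3)   — complement / identity
= not not not (not not (x3 and not x3) or x3 and x3)   — distribution
= not not not (x3 and not x3 or x3 and x3)   — double negation
= not (x3 and not x3 or x3 and x3)   — double negation
= not x3   — distribution

not x3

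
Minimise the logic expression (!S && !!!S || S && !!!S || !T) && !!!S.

!S

(!S && !!!S || S && !!!S || !T) && !!!S
= (!!!S || !T) && !!!S   — distribution
= !!!S   — absorption
= !S   — double negation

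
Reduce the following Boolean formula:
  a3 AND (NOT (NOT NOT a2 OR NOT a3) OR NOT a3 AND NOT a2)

a3 AND (NOT (NOT NOT a2 OR NOT a3) OR NOT a3 AND NOT a2)
= a3 AND (NOT a2 AND a3 OR NOT a3 AND NOT a2)   (De Morgan)
= a3 AND NOT a2   (distribution)

a3 AND NOT a2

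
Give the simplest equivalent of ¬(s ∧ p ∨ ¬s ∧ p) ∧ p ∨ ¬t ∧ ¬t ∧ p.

¬(s ∧ p ∨ ¬s ∧ p) ∧ p ∨ ¬t ∧ ¬t ∧ p
= ¬p ∧ p ∨ ¬t ∧ ¬t ∧ p   (distribution)
= ¬t ∧ ¬t ∧ p   (complement / identity)
= ¬t ∧ p   (idempotence)

¬t ∧ p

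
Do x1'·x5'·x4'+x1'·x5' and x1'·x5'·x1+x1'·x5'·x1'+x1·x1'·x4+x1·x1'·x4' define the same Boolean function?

Yes

E1: x1'·x5'·x4'+x1'·x5'
    = x1'·x5'   (absorption)
E2: x1'·x5'·x1+x1'·x5'·x1'+x1·x1'·x4+x1·x1'·x4'
    = x1'·x5'+x1·x1'·x4+x1·x1'·x4'   (distribution)
    = x1'·x5'+x1·x1'   (distribution)
    = x1'·x5'   (complement / identity)
Both reduce to x1'·x5', so they are equivalent.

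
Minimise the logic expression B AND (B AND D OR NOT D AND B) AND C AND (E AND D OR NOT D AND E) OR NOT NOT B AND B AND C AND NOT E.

B AND (B AND D OR NOT D AND B) AND C AND (E AND D OR NOT D AND E) OR NOT NOT B AND B AND C AND NOT E
= B AND B AND C AND (E AND D OR NOT D AND E) OR NOT NOT B AND B AND C AND NOT E   — distribution
= B AND B AND C AND E OR NOT NOT B AND B AND C AND NOT E   — distribution
= B AND B AND C AND E OR B AND B AND C AND NOT E   — double negation
= B AND B AND C   — distribution
= B AND C   — idempotence

B AND C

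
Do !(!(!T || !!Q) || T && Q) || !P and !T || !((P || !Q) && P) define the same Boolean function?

Yes

E1: !(!(!T || !!Q) || T && Q) || !P
    = !(T && !Q || T && Q) || !P   (De Morgan)
    = !T || !P   (distribution)
E2: !T || !((P || !Q) && P)
    = !T || !P   (absorption)
Both reduce to !T || !P, so they are equivalent.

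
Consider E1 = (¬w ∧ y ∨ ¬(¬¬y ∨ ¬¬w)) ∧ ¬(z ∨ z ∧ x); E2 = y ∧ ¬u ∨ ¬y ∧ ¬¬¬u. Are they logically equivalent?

E1: (¬w ∧ y ∨ ¬(¬¬y ∨ ¬¬w)) ∧ ¬(z ∨ z ∧ x)
    = (¬w ∧ y ∨ ¬(¬¬y ∨ ¬¬w)) ∧ ¬z   (absorption)
    = (¬w ∧ y ∨ ¬y ∧ ¬w) ∧ ¬z   (De Morgan)
    = ¬w ∧ ¬z   (distribution)
E2: y ∧ ¬u ∨ ¬y ∧ ¬¬¬u
    = y ∧ ¬u ∨ ¬y ∧ ¬u   (double negation)
    = ¬u   (distribution)
These differ: at u=0, w=1, x=0, y=0, z=0, E1 = 0 but E2 = 1.

No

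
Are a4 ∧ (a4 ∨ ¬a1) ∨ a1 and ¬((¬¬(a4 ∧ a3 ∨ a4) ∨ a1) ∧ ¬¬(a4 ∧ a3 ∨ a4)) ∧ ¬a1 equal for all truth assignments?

E1: a4 ∧ (a4 ∨ ¬a1) ∨ a1
    = a4 ∨ a1   [absorption]
E2: ¬((¬¬(a4 ∧ a3 ∨ a4) ∨ a1) ∧ ¬¬(a4 ∧ a3 ∨ a4)) ∧ ¬a1
    = ¬¬¬(a4 ∧ a3 ∨ a4) ∧ ¬a1   [absorption]
    = ¬¬¬a4 ∧ ¬a1   [absorption]
    = ¬a4 ∧ ¬a1   [double negation]
These differ: at a1=1, a3=0, a4=1, E1 = 1 but E2 = 0.

No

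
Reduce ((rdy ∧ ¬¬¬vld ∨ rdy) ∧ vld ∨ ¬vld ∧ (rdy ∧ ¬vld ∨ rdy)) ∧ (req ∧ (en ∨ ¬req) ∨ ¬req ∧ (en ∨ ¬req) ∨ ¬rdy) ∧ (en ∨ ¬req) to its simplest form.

((rdy ∧ ¬¬¬vld ∨ rdy) ∧ vld ∨ ¬vld ∧ (rdy ∧ ¬vld ∨ rdy)) ∧ (req ∧ (en ∨ ¬req) ∨ ¬req ∧ (en ∨ ¬req) ∨ ¬rdy) ∧ (en ∨ ¬req)
= ((rdy ∧ ¬¬¬vld ∨ rdy) ∧ vld ∨ ¬vld ∧ (rdy ∧ ¬vld ∨ rdy)) ∧ (en ∨ ¬req ∨ ¬rdy) ∧ (en ∨ ¬req)   — distribution
= ((rdy ∧ ¬¬¬vld ∨ rdy) ∧ vld ∨ ¬vld ∧ (rdy ∧ ¬vld ∨ rdy)) ∧ (en ∨ ¬req)   — absorption
= ((rdy ∧ ¬vld ∨ rdy) ∧ vld ∨ ¬vld ∧ (rdy ∧ ¬vld ∨ rdy)) ∧ (en ∨ ¬req)   — double negation
= (rdy ∧ ¬vld ∨ rdy) ∧ (en ∨ ¬req)   — distribution
= rdy ∧ (en ∨ ¬req)   — absorption

rdy ∧ (en ∨ ¬req)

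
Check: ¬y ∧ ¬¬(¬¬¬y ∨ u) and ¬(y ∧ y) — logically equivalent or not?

Yes

E1: ¬y ∧ ¬¬(¬¬¬y ∨ u)
    = ¬y ∧ (¬¬¬y ∨ u)   — double negation
    = ¬y ∧ (¬y ∨ u)   — double negation
    = ¬y   — absorption
E2: ¬(y ∧ y)
    = ¬y   — idempotence
Both reduce to ¬y, so they are equivalent.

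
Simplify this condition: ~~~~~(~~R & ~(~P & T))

~~~~~(~~R & ~(~P & T))
= ~~~(~~R & ~(~P & T))   — double negation
= ~(~~R & ~(~P & T))   — double negation
= ~R | ~P & T   — De Morgan

~R | ~P & T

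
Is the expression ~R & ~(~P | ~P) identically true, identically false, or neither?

neither

~R & ~(~P | ~P)
= ~R & P & P   [De Morgan]
= ~R & P   [idempotence]
This depends on P, R, so it is not a constant.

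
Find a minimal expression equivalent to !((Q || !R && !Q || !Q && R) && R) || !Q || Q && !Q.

!((Q || !R && !Q || !Q && R) && R) || !Q || Q && !Q
= !((Q || !Q) && R) || !Q || Q && !Q   [distribution]
= !R || !Q || Q && !Q   [complement / identity]
= !R || !Q   [complement / identity]

!R || !Q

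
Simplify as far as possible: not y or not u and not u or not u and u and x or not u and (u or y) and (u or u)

not y or not u

not y or not u and not u or not u and u and x or not u and (u or y) and (u or u)
= not y or not u and not u or not u and u and x or not u and (u or y) and u   [idempotence]
= not y or not u and not u or not u and u and x or not u and u   [absorption]
= not y or not u and not u or not u and u   [absorption]
= not y or not u   [distribution]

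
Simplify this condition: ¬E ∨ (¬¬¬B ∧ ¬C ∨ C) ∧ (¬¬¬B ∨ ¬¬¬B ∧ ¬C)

¬E ∨ (¬¬¬B ∧ ¬C ∨ C) ∧ (¬¬¬B ∨ ¬¬¬B ∧ ¬C)
= ¬E ∨ ¬¬¬B ∧ ¬C ∨ C ∧ ¬¬¬B
= ¬E ∨ ¬¬¬B
= ¬E ∨ ¬B

¬E ∨ ¬B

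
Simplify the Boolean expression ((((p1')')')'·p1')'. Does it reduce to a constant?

1

((((p1')')')'·p1')'
= ((p1')'·p1')'
= p1'+p1
= 1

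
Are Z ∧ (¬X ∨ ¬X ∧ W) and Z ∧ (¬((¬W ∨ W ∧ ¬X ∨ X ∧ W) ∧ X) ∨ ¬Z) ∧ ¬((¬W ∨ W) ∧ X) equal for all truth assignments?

Yes

E1: Z ∧ (¬X ∨ ¬X ∧ W)
    = Z ∧ ¬X   — absorption
E2: Z ∧ (¬((¬W ∨ W ∧ ¬X ∨ X ∧ W) ∧ X) ∨ ¬Z) ∧ ¬((¬W ∨ W) ∧ X)
    = Z ∧ (¬((¬W ∨ W) ∧ X) ∨ ¬Z) ∧ ¬((¬W ∨ W) ∧ X)   — distribution
    = Z ∧ ¬((¬W ∨ W) ∧ X)   — absorption
    = Z ∧ ¬X   — complement / identity
Both reduce to Z ∧ ¬X, so they are equivalent.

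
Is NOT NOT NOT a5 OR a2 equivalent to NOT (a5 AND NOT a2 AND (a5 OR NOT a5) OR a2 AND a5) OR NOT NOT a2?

Yes

E1: NOT NOT NOT a5 OR a2
    = NOT a5 OR a2
E2: NOT (a5 AND NOT a2 AND (a5 OR NOT a5) OR a2 AND a5) OR NOT NOT a2
    = NOT (a5 AND NOT a2 OR a2 AND a5) OR NOT NOT a2
    = NOT (a5 AND NOT a2 OR a2 AND a5) OR a2
    = NOT a5 OR a2
Both reduce to NOT a5 OR a2, so they are equivalent.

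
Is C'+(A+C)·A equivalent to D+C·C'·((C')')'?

No

E1: C'+(A+C)·A
    = C'+A   — absorption
E2: D+C·C'·((C')')'
    = D+C·C'·C'   — double negation
    = D+C·C'   — idempotence
    = D   — complement / identity
These differ: at A=0, C=0, D=0, E1 = 1 but E2 = 0.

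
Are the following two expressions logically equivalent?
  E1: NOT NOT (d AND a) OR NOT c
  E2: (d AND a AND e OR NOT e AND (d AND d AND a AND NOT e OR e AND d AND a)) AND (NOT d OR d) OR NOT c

E1: NOT NOT (d AND a) OR NOT c
    = d AND a OR NOT c   — double negation
E2: (d AND a AND e OR NOT e AND (d AND d AND a AND NOT e OR e AND d AND a)) AND (NOT d OR d) OR NOT c
    = d AND a AND e OR NOT e AND (d AND d AND a AND NOT e OR e AND d AND a) OR NOT c   — complement / identity
    = d AND a AND e OR NOT e AND (d AND a AND NOT e OR e AND d AND a) OR NOT c   — idempotence
    = d AND a AND e OR NOT e AND d AND a OR NOT c   — distribution
    = d AND a OR NOT c   — distribution
Both reduce to d AND a OR NOT c, so they are equivalent.

Yes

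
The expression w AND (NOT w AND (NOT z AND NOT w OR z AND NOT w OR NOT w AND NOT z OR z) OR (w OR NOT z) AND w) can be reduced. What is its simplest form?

w AND (NOT w AND (NOT z AND NOT w OR z AND NOT w OR NOT w AND NOT z OR z) OR (w OR NOT z) AND w)
= w AND (NOT w AND (NOT w OR NOT w AND NOT z OR z) OR (w OR NOT z) AND w)
= w AND (NOT w AND (NOT w OR z) OR (w OR NOT z) AND w)
= w AND (NOT w AND (NOT w OR z) OR w)
= w AND (NOT w OR w)
= w

w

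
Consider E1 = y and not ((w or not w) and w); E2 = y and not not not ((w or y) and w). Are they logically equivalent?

E1: y and not ((w or not w) and w)
    = y and not w   (complement / identity)
E2: y and not not not ((w or y) and w)
    = y and not ((w or y) and w)   (double negation)
    = y and not w   (absorption)
Both reduce to y and not w, so they are equivalent.

Yes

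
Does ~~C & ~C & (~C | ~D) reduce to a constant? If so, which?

yes, False

~~C & ~C & (~C | ~D)
= ~~C & ~C   — absorption
= C & ~C   — double negation
= 0   — complement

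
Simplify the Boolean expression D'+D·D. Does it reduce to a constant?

1

D'+D·D
= D'+D   — idempotence
= 1   — complement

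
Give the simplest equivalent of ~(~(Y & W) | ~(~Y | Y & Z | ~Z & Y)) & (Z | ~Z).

~(~(Y & W) | ~(~Y | Y & Z | ~Z & Y)) & (Z | ~Z)
= ~(~(Y & W) | ~(~Y | Y & Z | ~Z & Y))   — complement / identity
= ~(~(Y & W) | ~(~Y | Y))   — distribution
= Y & W & (~Y | Y)   — De Morgan
= Y & W   — complement / identity

Y & W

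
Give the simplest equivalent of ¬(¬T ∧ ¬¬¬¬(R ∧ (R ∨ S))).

¬(¬T ∧ ¬¬¬¬(R ∧ (R ∨ S)))
= ¬(¬T ∧ ¬¬¬¬R)   [absorption]
= ¬(¬T ∧ ¬¬R)   [double negation]
= T ∨ ¬R   [De Morgan]

T ∨ ¬R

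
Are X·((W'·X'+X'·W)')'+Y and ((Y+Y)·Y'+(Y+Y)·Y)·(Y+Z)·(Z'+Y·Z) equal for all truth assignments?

E1: X·((W'·X'+X'·W)')'+Y
    = X·((X')')'+Y   (distribution)
    = X·X'+Y   (double negation)
    = Y   (complement / identity)
E2: ((Y+Y)·Y'+(Y+Y)·Y)·(Y+Z)·(Z'+Y·Z)
    = (Y+Y)·(Y+Z)·(Z'+Y·Z)   (distribution)
    = (Y+Y·Z)·(Z'+Y·Z)   (distribution)
    = Y·Z+Y·Z'   (distribution)
    = Y   (distribution)
Both reduce to Y, so they are equivalent.

Yes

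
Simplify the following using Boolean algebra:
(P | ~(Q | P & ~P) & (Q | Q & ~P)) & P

(P | ~(Q | P & ~P) & (Q | Q & ~P)) & P
= (P | ~Q & (Q | Q & ~P)) & P
= (P | ~Q & Q) & P
= P & P
= P

P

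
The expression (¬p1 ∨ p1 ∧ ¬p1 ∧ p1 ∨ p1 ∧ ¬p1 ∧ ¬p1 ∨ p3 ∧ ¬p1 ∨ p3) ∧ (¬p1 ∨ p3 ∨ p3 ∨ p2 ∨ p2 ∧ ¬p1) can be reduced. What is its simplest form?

(¬p1 ∨ p1 ∧ ¬p1 ∧ p1 ∨ p1 ∧ ¬p1 ∧ ¬p1 ∨ p3 ∧ ¬p1 ∨ p3) ∧ (¬p1 ∨ p3 ∨ p3 ∨ p2 ∨ p2 ∧ ¬p1)
= (¬p1 ∨ p1 ∧ ¬p1 ∨ p3 ∧ ¬p1 ∨ p3) ∧ (¬p1 ∨ p3 ∨ p3 ∨ p2 ∨ p2 ∧ ¬p1)   — distribution
= (¬p1 ∨ p1 ∧ ¬p1 ∨ p3 ∧ ¬p1 ∨ p3) ∧ (¬p1 ∨ p3 ∨ p2 ∨ p2 ∧ ¬p1)   — idempotence
= (¬p1 ∨ p3 ∧ ¬p1 ∨ p3) ∧ (¬p1 ∨ p3 ∨ p2 ∨ p2 ∧ ¬p1)   — complement / identity
= (¬p1 ∨ p3) ∧ (¬p1 ∨ p3 ∨ p2 ∨ p2 ∧ ¬p1)   — absorption
= (¬p1 ∨ p3) ∧ (¬p1 ∨ p3 ∨ p2)   — absorption
= ¬p1 ∨ p3   — absorption

¬p1 ∨ p3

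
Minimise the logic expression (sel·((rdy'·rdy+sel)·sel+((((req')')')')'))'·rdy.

sel'·rdy

(sel·((rdy'·rdy+sel)·sel+((((req')')')')'))'·rdy
= (sel·(sel·sel+((((req')')')')'))'·rdy   (complement / identity)
= (sel·(sel·sel+((req')')'))'·rdy   (double negation)
= (sel·(sel+((req')')'))'·rdy   (idempotence)
= (sel·(sel+req'))'·rdy   (double negation)
= sel'·rdy   (absorption)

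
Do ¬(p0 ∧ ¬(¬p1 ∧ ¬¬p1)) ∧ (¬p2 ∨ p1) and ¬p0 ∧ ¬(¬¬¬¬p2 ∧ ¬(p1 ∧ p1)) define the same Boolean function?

E1: ¬(p0 ∧ ¬(¬p1 ∧ ¬¬p1)) ∧ (¬p2 ∨ p1)
    = ¬(p0 ∧ (p1 ∨ ¬p1)) ∧ (¬p2 ∨ p1)   — De Morgan
    = ¬p0 ∧ (¬p2 ∨ p1)   — complement / identity
E2: ¬p0 ∧ ¬(¬¬¬¬p2 ∧ ¬(p1 ∧ p1))
    = ¬p0 ∧ ¬(¬¬¬¬p2 ∧ ¬p1)   — idempotence
    = ¬p0 ∧ ¬(¬¬p2 ∧ ¬p1)   — double negation
    = ¬p0 ∧ (¬p2 ∨ p1)   — De Morgan
Both reduce to ¬p0 ∧ (¬p2 ∨ p1), so they are equivalent.

Yes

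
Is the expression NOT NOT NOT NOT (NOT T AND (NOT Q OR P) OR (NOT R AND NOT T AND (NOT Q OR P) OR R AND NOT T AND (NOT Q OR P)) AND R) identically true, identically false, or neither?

neither

NOT NOT NOT NOT (NOT T AND (NOT Q OR P) OR (NOT R AND NOT T AND (NOT Q OR P) OR R AND NOT T AND (NOT Q OR P)) AND R)
= NOT NOT NOT NOT (NOT T AND (NOT Q OR P) OR NOT T AND (NOT Q OR P) AND R)   — distribution
= NOT NOT (NOT T AND (NOT Q OR P) OR NOT T AND (NOT Q OR P) AND R)   — double negation
= NOT NOT (NOT T AND (NOT Q OR P))   — absorption
= NOT T AND (NOT Q OR P)   — double negation
This depends on P, Q, T, so it is not a constant.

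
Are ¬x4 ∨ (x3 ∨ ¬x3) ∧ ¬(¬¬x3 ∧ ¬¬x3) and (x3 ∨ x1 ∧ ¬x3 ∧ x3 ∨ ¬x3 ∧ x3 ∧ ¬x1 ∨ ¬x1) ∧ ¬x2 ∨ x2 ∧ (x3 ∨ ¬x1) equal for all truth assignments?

E1: ¬x4 ∨ (x3 ∨ ¬x3) ∧ ¬(¬¬x3 ∧ ¬¬x3)
    = ¬x4 ∨ (x3 ∨ ¬x3) ∧ (¬x3 ∨ ¬x3)   (De Morgan)
    = ¬x4 ∨ x3 ∧ ¬x3 ∨ ¬x3   (distribution)
    = ¬x4 ∨ ¬x3   (complement / identity)
E2: (x3 ∨ x1 ∧ ¬x3 ∧ x3 ∨ ¬x3 ∧ x3 ∧ ¬x1 ∨ ¬x1) ∧ ¬x2 ∨ x2 ∧ (x3 ∨ ¬x1)
    = (x3 ∨ ¬x3 ∧ x3 ∨ ¬x1) ∧ ¬x2 ∨ x2 ∧ (x3 ∨ ¬x1)   (distribution)
    = (x3 ∨ ¬x1) ∧ ¬x2 ∨ x2 ∧ (x3 ∨ ¬x1)   (complement / identity)
    = x3 ∨ ¬x1   (distribution)
These differ: at x1=1, x2=1, x3=0, x4=0, E1 = 1 but E2 = 0.

No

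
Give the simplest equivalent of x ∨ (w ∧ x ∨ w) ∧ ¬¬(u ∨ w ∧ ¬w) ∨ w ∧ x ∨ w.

x ∨ (w ∧ x ∨ w) ∧ ¬¬(u ∨ w ∧ ¬w) ∨ w ∧ x ∨ w
= x ∨ (w ∧ x ∨ w) ∧ (u ∨ w ∧ ¬w) ∨ w ∧ x ∨ w
= x ∨ (w ∧ x ∨ w) ∧ u ∨ w ∧ x ∨ w
= x ∨ w ∧ x ∨ w
= x ∨ w

x ∨ w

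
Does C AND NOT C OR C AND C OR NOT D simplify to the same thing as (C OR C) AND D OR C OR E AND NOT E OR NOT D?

E1: C AND NOT C OR C AND C OR NOT D
    = C OR NOT D   — distribution
E2: (C OR C) AND D OR C OR E AND NOT E OR NOT D
    = C AND D OR C OR E AND NOT E OR NOT D   — idempotence
    = C OR E AND NOT E OR NOT D   — absorption
    = C OR NOT D   — complement / identity
Both reduce to C OR NOT D, so they are equivalent.

Yes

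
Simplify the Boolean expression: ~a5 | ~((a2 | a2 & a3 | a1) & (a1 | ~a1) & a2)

~a5 | ~((a2 | a2 & a3 | a1) & (a1 | ~a1) & a2)
= ~a5 | ~((a2 | a2 & a3 | a1) & a2)   — complement / identity
= ~a5 | ~((a2 | a1) & a2)   — absorption
= ~a5 | ~a2   — absorption

~a5 | ~a2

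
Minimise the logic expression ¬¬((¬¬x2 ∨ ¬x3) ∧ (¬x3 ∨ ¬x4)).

x2 ∧ ¬x4 ∨ ¬x3

¬¬((¬¬x2 ∨ ¬x3) ∧ (¬x3 ∨ ¬x4))
= ¬¬(¬¬x2 ∧ ¬x4 ∨ ¬x3)   [distribution]
= ¬¬(x2 ∧ ¬x4 ∨ ¬x3)   [double negation]
= x2 ∧ ¬x4 ∨ ¬x3   [double negation]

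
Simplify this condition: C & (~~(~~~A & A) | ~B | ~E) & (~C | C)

C & (~~(~~~A & A) | ~B | ~E) & (~C | C)
= C & (~~(~A & A) | ~B | ~E) & (~C | C)
= C & (~A & A | ~B | ~E) & (~C | C)
= C & (~B | ~E) & (~C | C)
= C & (~B | ~E)

C & (~B | ~E)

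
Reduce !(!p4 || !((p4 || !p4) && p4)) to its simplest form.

!(!p4 || !((p4 || !p4) && p4))
= !(!p4 || !p4)   [complement / identity]
= !!p4   [idempotence]
= p4   [double negation]

p4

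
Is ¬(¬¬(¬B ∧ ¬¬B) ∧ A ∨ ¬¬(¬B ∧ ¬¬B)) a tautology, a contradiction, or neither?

¬(¬¬(¬B ∧ ¬¬B) ∧ A ∨ ¬¬(¬B ∧ ¬¬B))
= ¬¬¬(¬B ∧ ¬¬B)   (absorption)
= ¬(¬B ∧ ¬¬B)   (double negation)
= B ∨ ¬B   (De Morgan)
= True   (complement)

tautology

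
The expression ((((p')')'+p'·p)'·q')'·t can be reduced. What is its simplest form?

((((p')')'+p'·p)'·q')'·t
= (((p')')'+p'·p+q)·t   [De Morgan]
= (((p')')'+q)·t   [complement / identity]
= (p'+q)·t   [double negation]

(p'+q)·t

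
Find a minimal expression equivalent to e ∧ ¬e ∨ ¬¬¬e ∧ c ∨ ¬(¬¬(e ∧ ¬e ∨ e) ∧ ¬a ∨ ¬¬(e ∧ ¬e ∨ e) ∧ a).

¬e

e ∧ ¬e ∨ ¬¬¬e ∧ c ∨ ¬(¬¬(e ∧ ¬e ∨ e) ∧ ¬a ∨ ¬¬(e ∧ ¬e ∨ e) ∧ a)
= e ∧ ¬e ∨ ¬¬¬e ∧ c ∨ ¬¬¬(e ∧ ¬e ∨ e)   (distribution)
= e ∧ ¬e ∨ ¬¬¬e ∧ c ∨ ¬¬¬e   (complement / identity)
= ¬¬¬e ∧ c ∨ ¬¬¬e   (complement / identity)
= ¬¬¬e   (absorption)
= ¬e   (double negation)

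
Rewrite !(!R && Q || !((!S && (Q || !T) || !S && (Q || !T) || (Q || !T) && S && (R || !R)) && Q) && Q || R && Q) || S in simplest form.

!Q || S

!(!R && Q || !((!S && (Q || !T) || !S && (Q || !T) || (Q || !T) && S && (R || !R)) && Q) && Q || R && Q) || S
= !(!R && Q || !((!S && (Q || !T) || (Q || !T) && S && (R || !R)) && Q) && Q || R && Q) || S
= !(!R && Q || !((!S && (Q || !T) || (Q || !T) && S) && Q) && Q || R && Q) || S
= !(!R && Q || !((Q || !T) && Q) && Q || R && Q) || S
= !(!R && Q || !Q && Q || R && Q) || S
= !(!R && Q || R && Q) || S
= !Q || S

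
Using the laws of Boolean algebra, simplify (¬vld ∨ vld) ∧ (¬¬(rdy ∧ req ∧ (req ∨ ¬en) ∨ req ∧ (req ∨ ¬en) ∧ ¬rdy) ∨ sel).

(¬vld ∨ vld) ∧ (¬¬(rdy ∧ req ∧ (req ∨ ¬en) ∨ req ∧ (req ∨ ¬en) ∧ ¬rdy) ∨ sel)
= (¬vld ∨ vld) ∧ (rdy ∧ req ∧ (req ∨ ¬en) ∨ req ∧ (req ∨ ¬en) ∧ ¬rdy ∨ sel)   — double negation
= (¬vld ∨ vld) ∧ (req ∧ (req ∨ ¬en) ∨ sel)   — distribution
= (¬vld ∨ vld) ∧ (req ∨ sel)   — absorption
= req ∨ sel   — complement / identity

req ∨ sel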